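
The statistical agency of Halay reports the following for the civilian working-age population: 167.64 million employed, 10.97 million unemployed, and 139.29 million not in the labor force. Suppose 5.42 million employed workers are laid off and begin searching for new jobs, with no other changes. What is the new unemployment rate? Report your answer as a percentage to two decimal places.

New unemployment rate ≈ 9.18%.

Initially, labor force = 167.64 + 10.97 = 178.61 million, so u = 10.97/178.61 = 6.14%.
After the change, employed falls and unemployed rises by 5.42; labor force unchanged → E = 162.22, U = 16.39, labor force = 178.61 million.
New unemployment rate = 16.39 / 178.61 = 9.18%.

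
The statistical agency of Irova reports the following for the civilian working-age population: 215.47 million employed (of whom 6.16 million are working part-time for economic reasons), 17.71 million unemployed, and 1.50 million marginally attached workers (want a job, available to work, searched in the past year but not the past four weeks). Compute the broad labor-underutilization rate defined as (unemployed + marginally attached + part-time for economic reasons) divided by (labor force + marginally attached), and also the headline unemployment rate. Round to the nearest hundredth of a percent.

Broad underutilization rate ≈ 10.81%; headline unemployment rate ≈ 7.59%.

Labor force = 215.47 + 17.71 = 233.18 million.
Numerator = 17.71 + 1.50 + 6.16 = 25.37 million.
Denominator = 233.18 + 1.50 = 234.68 million.
Broad rate = 25.37 / 234.68 = 10.81%.
Headline unemployment rate = 17.71 / 233.18 = 7.59%.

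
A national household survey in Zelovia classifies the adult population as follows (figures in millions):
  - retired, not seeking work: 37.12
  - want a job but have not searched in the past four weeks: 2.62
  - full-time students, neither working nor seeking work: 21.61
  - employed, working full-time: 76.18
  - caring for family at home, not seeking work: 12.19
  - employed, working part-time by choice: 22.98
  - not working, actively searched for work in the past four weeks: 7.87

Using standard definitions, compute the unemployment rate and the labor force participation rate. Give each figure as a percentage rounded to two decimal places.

Employed = 76.18 + 22.98 = 99.16 million.
Unemployed = 7.87 million.
Labor force = 99.16 + 7.87 = 107.03 million.
Not in labor force = 37.12 + 2.62 + 21.61 + 12.19 = 73.54 million (those not working and not actively searching are outside the labor force — including those who want a job but have given up searching).
Civilian working-age population = 107.03 + 73.54 = 180.57 million.
Unemployment rate = 7.87 / 107.03 = 7.35%.
Labor force participation rate = 107.03 / 180.57 = 59.27%.

Unemployment rate ≈ 7.35%; labor force participation rate ≈ 59.27%.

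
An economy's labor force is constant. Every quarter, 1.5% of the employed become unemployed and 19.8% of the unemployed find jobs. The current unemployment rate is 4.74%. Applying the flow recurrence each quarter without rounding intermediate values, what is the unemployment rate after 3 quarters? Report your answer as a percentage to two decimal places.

Unemployment rate after three quarters ≈ 5.92%.

With a fixed labor force, u_{t+1} = u_t + s·(1−u_t) − f·u_t = u_t·(1−s−f) + s.
Here 1−s−f = 0.787 and s = 0.015.
u_1 = 0.047400 × 0.787 + 0.015 = 0.052304.
u_2 = 0.052304 × 0.787 + 0.015 = 0.056163.
u_3 = 0.056163 × 0.787 + 0.015 = 0.059200.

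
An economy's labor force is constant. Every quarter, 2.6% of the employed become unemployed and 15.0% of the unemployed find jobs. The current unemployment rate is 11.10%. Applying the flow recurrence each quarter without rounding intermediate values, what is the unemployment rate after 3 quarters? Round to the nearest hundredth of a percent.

With a fixed labor force, u_{t+1} = u_t + s·(1−u_t) − f·u_t = u_t·(1−s−f) + s.
Here 1−s−f = 0.824 and s = 0.026.
u_1 = 0.111000 × 0.824 + 0.026 = 0.117464.
u_2 = 0.117464 × 0.824 + 0.026 = 0.122790.
u_3 = 0.122790 × 0.824 + 0.026 = 0.127179.

Unemployment rate after three quarters ≈ 12.72%.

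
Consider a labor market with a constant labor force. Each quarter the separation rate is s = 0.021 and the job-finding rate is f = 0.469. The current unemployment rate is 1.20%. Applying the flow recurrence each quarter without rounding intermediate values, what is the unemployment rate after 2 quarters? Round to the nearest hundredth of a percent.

Unemployment rate after two quarters ≈ 3.48%.

With a fixed labor force, u_{t+1} = u_t + s·(1−u_t) − f·u_t = u_t·(1−s−f) + s.
Here 1−s−f = 0.510 and s = 0.021.
u_1 = 0.012000 × 0.510 + 0.021 = 0.027120.
u_2 = 0.027120 × 0.510 + 0.021 = 0.034831.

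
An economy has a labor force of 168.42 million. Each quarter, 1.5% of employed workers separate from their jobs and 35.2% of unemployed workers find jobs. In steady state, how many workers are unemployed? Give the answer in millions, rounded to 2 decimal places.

Steady-state unemployment rate u* = s/(s+f) = 1.5/(1.5+35.2) = 0.040872.
Unemployed = u* × labor force = 0.040872 × 168.42 ≈ 6.88 million.

About 6.88 million are unemployed in steady state.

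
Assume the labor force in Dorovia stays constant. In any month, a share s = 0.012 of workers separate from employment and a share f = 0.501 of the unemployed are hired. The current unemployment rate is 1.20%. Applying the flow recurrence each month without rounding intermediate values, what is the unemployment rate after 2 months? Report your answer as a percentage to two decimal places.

Unemployment rate after two months ≈ 2.07%.

With a fixed labor force, u_{t+1} = u_t + s·(1−u_t) − f·u_t = u_t·(1−s−f) + s.
Here 1−s−f = 0.487 and s = 0.012.
u_1 = 0.012000 × 0.487 + 0.012 = 0.017844.
u_2 = 0.017844 × 0.487 + 0.012 = 0.020690.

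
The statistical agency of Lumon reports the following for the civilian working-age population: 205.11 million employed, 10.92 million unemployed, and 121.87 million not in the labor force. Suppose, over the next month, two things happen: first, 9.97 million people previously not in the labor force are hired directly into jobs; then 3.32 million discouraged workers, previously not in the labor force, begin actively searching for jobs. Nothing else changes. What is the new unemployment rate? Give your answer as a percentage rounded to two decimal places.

New unemployment rate ≈ 6.21%.

Initially, labor force = 205.11 + 10.92 = 216.03 million, so u = 10.92/216.03 = 5.05%.
After the first change, employed and labor force both rise by 9.97; unemployed unchanged → E = 215.08, U = 10.92, labor force = 226.00 million.
After the second change, unemployed and labor force both rise by 3.32 → E = 215.08, U = 14.24, labor force = 229.32 million.
New unemployment rate = 14.24 / 229.32 = 6.21%.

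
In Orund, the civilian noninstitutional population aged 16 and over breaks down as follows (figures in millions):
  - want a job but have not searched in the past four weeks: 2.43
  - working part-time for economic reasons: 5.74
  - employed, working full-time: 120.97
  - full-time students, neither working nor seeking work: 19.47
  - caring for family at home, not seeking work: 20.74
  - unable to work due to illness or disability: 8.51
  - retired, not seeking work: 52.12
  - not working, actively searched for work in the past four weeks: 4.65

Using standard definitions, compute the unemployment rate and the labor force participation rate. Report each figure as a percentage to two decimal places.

Employed = 5.74 + 120.97 = 126.71 million (anyone who worked, including part-time for economic reasons, counts as employed).
Unemployed = 4.65 million.
Labor force = 126.71 + 4.65 = 131.36 million.
Not in labor force = 2.43 + 19.47 + 20.74 + 8.51 + 52.12 = 103.27 million (those not working and not actively searching are outside the labor force — including those who want a job but have given up searching).
Civilian working-age population = 131.36 + 103.27 = 234.63 million.
Unemployment rate = 4.65 / 131.36 = 3.54%.
Labor force participation rate = 131.36 / 234.63 = 55.99%.

Unemployment rate ≈ 3.54%; labor force participation rate ≈ 55.99%.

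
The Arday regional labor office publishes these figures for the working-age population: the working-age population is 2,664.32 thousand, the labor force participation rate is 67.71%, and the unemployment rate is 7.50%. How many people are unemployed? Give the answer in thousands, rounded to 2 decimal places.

About 135.30 thousand are unemployed.

Labor force = 0.6771 × 2,664.32 = 1,804.01 thousand.
Unemployed = 0.0750 × 1,804.01 ≈ 135.30 thousand.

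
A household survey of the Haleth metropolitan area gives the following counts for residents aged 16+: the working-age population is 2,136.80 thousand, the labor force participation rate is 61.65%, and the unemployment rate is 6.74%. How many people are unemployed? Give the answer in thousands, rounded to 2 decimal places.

About 88.79 thousand are unemployed.

Labor force = 0.6165 × 2,136.80 = 1,317.34 thousand.
Unemployed = 0.0674 × 1,317.34 ≈ 88.79 thousand.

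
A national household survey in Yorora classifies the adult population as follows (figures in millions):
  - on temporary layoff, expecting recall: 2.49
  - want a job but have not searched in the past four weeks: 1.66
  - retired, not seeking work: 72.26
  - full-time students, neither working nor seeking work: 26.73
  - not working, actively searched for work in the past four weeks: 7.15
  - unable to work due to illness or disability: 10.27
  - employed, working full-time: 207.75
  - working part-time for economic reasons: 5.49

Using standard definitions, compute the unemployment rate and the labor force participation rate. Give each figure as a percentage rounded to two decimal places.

Unemployment rate ≈ 4.33%; labor force participation rate ≈ 66.77%.

Employed = 207.75 + 5.49 = 213.24 million (anyone who worked, including part-time for economic reasons, counts as employed).
Unemployed = 2.49 + 7.15 = 9.64 million (jobless and actively searching, or on temporary layoff).
Labor force = 213.24 + 9.64 = 222.88 million.
Not in labor force = 1.66 + 72.26 + 26.73 + 10.27 = 110.92 million (those not working and not actively searching are outside the labor force — including those who want a job but have given up searching).
Civilian working-age population = 222.88 + 110.92 = 333.80 million.
Unemployment rate = 9.64 / 222.88 = 4.33%.
Labor force participation rate = 222.88 / 333.80 = 66.77%.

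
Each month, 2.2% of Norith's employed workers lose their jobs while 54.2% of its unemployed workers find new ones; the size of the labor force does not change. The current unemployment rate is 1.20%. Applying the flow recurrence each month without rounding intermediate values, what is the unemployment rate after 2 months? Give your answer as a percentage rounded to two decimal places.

Unemployment rate after two months ≈ 3.39%.

With a fixed labor force, u_{t+1} = u_t + s·(1−u_t) − f·u_t = u_t·(1−s−f) + s.
Here 1−s−f = 0.436 and s = 0.022.
u_1 = 0.012000 × 0.436 + 0.022 = 0.027232.
u_2 = 0.027232 × 0.436 + 0.022 = 0.033873.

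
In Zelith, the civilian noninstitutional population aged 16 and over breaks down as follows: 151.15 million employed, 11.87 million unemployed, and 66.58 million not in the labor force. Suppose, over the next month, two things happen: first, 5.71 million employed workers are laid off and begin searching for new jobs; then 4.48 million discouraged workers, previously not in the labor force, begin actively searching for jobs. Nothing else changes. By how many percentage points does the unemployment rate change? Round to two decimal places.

Initially, labor force = 151.15 + 11.87 = 163.02 million, so u = 11.87/163.02 = 7.28%.
After the first change, employed falls and unemployed rises by 5.71; labor force unchanged → E = 145.44, U = 17.58, labor force = 163.02 million.
After the second change, unemployed and labor force both rise by 4.48 → E = 145.44, U = 22.06, labor force = 167.50 million.
New unemployment rate = 22.06 / 167.50 = 13.17%.
Change = 13.17% − 7.28% = +5.89 percentage points.

The unemployment rate changes by +5.89 percentage points.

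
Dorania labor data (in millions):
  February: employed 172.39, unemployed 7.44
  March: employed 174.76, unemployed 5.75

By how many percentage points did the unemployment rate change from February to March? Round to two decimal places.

February: labor force = 172.39 + 7.44 = 179.83; u = 7.44/179.83 = 4.14%.
March: labor force = 174.76 + 5.75 = 180.51; u = 5.75/180.51 = 3.19%.
Change = 3.19% − 4.14% = −0.95 pp.

The unemployment rate changed by −0.95 percentage points.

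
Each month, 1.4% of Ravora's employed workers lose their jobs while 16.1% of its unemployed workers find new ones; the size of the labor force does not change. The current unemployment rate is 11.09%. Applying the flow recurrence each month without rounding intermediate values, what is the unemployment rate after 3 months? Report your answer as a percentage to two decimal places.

With a fixed labor force, u_{t+1} = u_t + s·(1−u_t) − f·u_t = u_t·(1−s−f) + s.
Here 1−s−f = 0.825 and s = 0.014.
u_1 = 0.110900 × 0.825 + 0.014 = 0.105492.
u_2 = 0.105492 × 0.825 + 0.014 = 0.101031.
u_3 = 0.101031 × 0.825 + 0.014 = 0.097351.

Unemployment rate after three months ≈ 9.74%.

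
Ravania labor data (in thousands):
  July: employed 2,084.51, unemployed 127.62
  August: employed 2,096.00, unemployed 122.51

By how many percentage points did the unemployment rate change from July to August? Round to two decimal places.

The unemployment rate changed by −0.25 percentage points.

July: labor force = 2,084.51 + 127.62 = 2,212.13; u = 127.62/2,212.13 = 5.77%.
August: labor force = 2,096.00 + 122.51 = 2,218.51; u = 122.51/2,218.51 = 5.52%.
Change = 5.52% − 5.77% = −0.25 pp.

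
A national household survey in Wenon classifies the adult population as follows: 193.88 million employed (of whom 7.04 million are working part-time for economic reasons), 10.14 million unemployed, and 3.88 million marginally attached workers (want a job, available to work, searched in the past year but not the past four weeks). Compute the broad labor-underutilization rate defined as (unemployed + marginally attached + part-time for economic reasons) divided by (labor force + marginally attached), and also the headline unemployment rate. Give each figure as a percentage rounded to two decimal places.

Labor force = 193.88 + 10.14 = 204.02 million.
Numerator = 10.14 + 3.88 + 7.04 = 21.06 million.
Denominator = 204.02 + 3.88 = 207.90 million.
Broad rate = 21.06 / 207.90 = 10.13%.
Headline unemployment rate = 10.14 / 204.02 = 4.97%.

Broad underutilization rate ≈ 10.13%; headline unemployment rate ≈ 4.97%.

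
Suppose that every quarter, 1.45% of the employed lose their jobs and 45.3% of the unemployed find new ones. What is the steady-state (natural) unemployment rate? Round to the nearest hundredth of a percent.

At steady state the flows balance: s·E = f·U, so U/(E+U) = s/(s+f).
u* = 1.45 / (1.45 + 45.3) = 1.45 / 46.75 = 3.10%.

Steady-state unemployment rate ≈ 3.10%.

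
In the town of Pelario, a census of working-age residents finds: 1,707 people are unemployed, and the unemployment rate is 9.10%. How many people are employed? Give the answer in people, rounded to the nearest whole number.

Labor force = U / u = 1,707 / 0.0910 ≈ 18,758.
Employed = labor force − unemployed = 18,758 − 1,707 = 17,051.

About 17,051 are employed.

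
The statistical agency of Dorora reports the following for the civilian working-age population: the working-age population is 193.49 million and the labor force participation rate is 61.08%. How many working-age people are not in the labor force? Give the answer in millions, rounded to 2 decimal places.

Share not in the labor force = 1 − 0.6108 = 0.3892.
Not in labor force = 0.3892 × 193.49 ≈ 75.31 million.

About 75.31 million are not in the labor force.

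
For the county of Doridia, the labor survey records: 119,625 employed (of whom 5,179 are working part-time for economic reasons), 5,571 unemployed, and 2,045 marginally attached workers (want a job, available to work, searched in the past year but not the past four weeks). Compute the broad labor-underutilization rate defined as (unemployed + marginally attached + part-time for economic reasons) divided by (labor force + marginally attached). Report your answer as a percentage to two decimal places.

Labor force = 119,625 + 5,571 = 125,196.
Numerator = 5,571 + 2,045 + 5,179 = 12,795.
Denominator = 125,196 + 2,045 = 127,241.
Broad rate = 12,795 / 127,241 = 10.06%.

Broad underutilization rate ≈ 10.06%.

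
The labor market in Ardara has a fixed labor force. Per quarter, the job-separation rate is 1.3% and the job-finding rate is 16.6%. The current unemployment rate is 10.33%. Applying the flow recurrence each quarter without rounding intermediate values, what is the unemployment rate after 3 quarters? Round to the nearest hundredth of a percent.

Unemployment rate after three quarters ≈ 8.96%.

With a fixed labor force, u_{t+1} = u_t + s·(1−u_t) − f·u_t = u_t·(1−s−f) + s.
Here 1−s−f = 0.821 and s = 0.013.
u_1 = 0.103300 × 0.821 + 0.013 = 0.097809.
u_2 = 0.097809 × 0.821 + 0.013 = 0.093301.
u_3 = 0.093301 × 0.821 + 0.013 = 0.089600.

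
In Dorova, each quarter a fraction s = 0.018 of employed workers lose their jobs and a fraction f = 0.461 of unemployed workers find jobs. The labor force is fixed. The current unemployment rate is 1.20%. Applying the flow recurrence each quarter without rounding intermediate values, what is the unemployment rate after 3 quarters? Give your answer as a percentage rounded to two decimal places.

Unemployment rate after three quarters ≈ 3.40%.

With a fixed labor force, u_{t+1} = u_t + s·(1−u_t) − f·u_t = u_t·(1−s−f) + s.
Here 1−s−f = 0.521 and s = 0.018.
u_1 = 0.012000 × 0.521 + 0.018 = 0.024252.
u_2 = 0.024252 × 0.521 + 0.018 = 0.030635.
u_3 = 0.030635 × 0.521 + 0.018 = 0.033961.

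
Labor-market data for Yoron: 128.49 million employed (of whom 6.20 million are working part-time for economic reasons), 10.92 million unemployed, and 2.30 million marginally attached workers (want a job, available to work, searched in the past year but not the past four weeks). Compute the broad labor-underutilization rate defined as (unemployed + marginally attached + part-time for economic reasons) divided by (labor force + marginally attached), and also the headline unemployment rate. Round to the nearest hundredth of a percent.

Broad underutilization rate ≈ 13.70%; headline unemployment rate ≈ 7.83%.

Labor force = 128.49 + 10.92 = 139.41 million.
Numerator = 10.92 + 2.30 + 6.20 = 19.42 million.
Denominator = 139.41 + 2.30 = 141.71 million.
Broad rate = 19.42 / 141.71 = 13.70%.
Headline unemployment rate = 10.92 / 139.41 = 7.83%.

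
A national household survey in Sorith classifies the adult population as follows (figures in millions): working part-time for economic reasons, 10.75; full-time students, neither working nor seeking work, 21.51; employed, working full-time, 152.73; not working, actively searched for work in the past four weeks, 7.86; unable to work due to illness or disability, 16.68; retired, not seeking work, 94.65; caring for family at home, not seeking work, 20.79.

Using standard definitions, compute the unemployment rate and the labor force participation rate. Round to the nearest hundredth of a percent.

Unemployment rate ≈ 4.59%; labor force participation rate ≈ 52.72%.

Employed = 10.75 + 152.73 = 163.48 million (anyone who worked, including part-time for economic reasons, counts as employed).
Unemployed = 7.86 million.
Labor force = 163.48 + 7.86 = 171.34 million.
Not in labor force = 21.51 + 16.68 + 94.65 + 20.79 = 153.63 million (those not working and not actively searching are outside the labor force).
Civilian working-age population = 171.34 + 153.63 = 324.97 million.
Unemployment rate = 7.86 / 171.34 = 4.59%.
Labor force participation rate = 171.34 / 324.97 = 52.72%.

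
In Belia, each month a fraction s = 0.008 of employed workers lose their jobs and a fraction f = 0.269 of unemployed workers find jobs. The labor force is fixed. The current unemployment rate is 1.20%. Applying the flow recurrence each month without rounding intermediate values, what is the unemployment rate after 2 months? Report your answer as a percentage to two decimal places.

Unemployment rate after two months ≈ 2.01%.

With a fixed labor force, u_{t+1} = u_t + s·(1−u_t) − f·u_t = u_t·(1−s−f) + s.
Here 1−s−f = 0.723 and s = 0.008.
u_1 = 0.012000 × 0.723 + 0.008 = 0.016676.
u_2 = 0.016676 × 0.723 + 0.008 = 0.020057.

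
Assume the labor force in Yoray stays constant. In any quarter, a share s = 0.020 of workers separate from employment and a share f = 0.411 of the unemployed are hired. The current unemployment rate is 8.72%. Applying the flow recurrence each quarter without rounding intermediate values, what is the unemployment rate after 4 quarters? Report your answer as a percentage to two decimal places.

With a fixed labor force, u_{t+1} = u_t + s·(1−u_t) − f·u_t = u_t·(1−s−f) + s.
Here 1−s−f = 0.569 and s = 0.020.
u_1 = 0.087200 × 0.569 + 0.020 = 0.069617.
u_2 = 0.069617 × 0.569 + 0.020 = 0.059612.
u_3 = 0.059612 × 0.569 + 0.020 = 0.053919.
u_4 = 0.053919 × 0.569 + 0.020 = 0.050680.

Unemployment rate after four quarters ≈ 5.07%.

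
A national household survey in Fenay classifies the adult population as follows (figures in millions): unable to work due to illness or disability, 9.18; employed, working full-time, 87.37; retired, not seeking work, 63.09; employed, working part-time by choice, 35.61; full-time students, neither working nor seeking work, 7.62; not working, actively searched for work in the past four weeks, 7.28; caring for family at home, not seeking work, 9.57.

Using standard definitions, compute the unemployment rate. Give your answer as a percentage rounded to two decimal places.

Employed = 87.37 + 35.61 = 122.98 million.
Unemployed = 7.28 million.
Labor force = 122.98 + 7.28 = 130.26 million.
Unemployment rate = 7.28 / 130.26 = 5.59%.

Unemployment rate ≈ 5.59%.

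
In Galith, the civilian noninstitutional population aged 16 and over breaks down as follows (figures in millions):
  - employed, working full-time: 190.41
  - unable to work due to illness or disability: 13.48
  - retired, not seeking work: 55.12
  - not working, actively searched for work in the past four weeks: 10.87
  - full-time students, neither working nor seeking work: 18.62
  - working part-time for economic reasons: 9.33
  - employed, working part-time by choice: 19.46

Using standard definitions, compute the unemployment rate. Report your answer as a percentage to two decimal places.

Employed = 190.41 + 9.33 + 19.46 = 219.20 million (anyone who worked, including part-time for economic reasons, counts as employed).
Unemployed = 10.87 million.
Labor force = 219.20 + 10.87 = 230.07 million.
Unemployment rate = 10.87 / 230.07 = 4.72%.

Unemployment rate ≈ 4.72%.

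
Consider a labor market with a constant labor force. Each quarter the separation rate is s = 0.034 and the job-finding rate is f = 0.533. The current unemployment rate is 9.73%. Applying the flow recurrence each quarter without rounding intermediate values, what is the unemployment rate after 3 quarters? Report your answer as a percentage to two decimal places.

With a fixed labor force, u_{t+1} = u_t + s·(1−u_t) − f·u_t = u_t·(1−s−f) + s.
Here 1−s−f = 0.433 and s = 0.034.
u_1 = 0.097300 × 0.433 + 0.034 = 0.076131.
u_2 = 0.076131 × 0.433 + 0.034 = 0.066965.
u_3 = 0.066965 × 0.433 + 0.034 = 0.062996.

Unemployment rate after three quarters ≈ 6.30%.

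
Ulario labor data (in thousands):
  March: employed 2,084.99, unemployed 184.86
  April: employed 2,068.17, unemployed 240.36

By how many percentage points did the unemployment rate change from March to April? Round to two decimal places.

The unemployment rate changed by +2.27 percentage points.

March: labor force = 2,084.99 + 184.86 = 2,269.85; u = 184.86/2,269.85 = 8.14%.
April: labor force = 2,068.17 + 240.36 = 2,308.53; u = 240.36/2,308.53 = 10.41%.
Change = 10.41% − 8.14% = +2.27 pp.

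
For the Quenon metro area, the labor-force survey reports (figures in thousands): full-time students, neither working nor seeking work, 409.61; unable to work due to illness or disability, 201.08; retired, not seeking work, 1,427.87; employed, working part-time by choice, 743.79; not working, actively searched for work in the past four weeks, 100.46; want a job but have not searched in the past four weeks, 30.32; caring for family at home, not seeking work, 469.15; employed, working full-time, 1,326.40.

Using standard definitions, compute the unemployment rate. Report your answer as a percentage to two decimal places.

Unemployment rate ≈ 4.63%.

Employed = 743.79 + 1,326.40 = 2,070.19 thousand.
Unemployed = 100.46 thousand.
Labor force = 2,070.19 + 100.46 = 2,170.65 thousand.
Unemployment rate = 100.46 / 2,170.65 = 4.63%.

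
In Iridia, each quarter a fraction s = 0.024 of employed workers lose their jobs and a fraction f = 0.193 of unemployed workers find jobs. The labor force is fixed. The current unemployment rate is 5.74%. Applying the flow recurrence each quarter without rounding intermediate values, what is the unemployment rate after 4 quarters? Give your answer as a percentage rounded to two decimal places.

Unemployment rate after four quarters ≈ 9.06%.

With a fixed labor force, u_{t+1} = u_t + s·(1−u_t) − f·u_t = u_t·(1−s−f) + s.
Here 1−s−f = 0.783 and s = 0.024.
u_1 = 0.057400 × 0.783 + 0.024 = 0.068944.
u_2 = 0.068944 × 0.783 + 0.024 = 0.077983.
u_3 = 0.077983 × 0.783 + 0.024 = 0.085061.
u_4 = 0.085061 × 0.783 + 0.024 = 0.090603.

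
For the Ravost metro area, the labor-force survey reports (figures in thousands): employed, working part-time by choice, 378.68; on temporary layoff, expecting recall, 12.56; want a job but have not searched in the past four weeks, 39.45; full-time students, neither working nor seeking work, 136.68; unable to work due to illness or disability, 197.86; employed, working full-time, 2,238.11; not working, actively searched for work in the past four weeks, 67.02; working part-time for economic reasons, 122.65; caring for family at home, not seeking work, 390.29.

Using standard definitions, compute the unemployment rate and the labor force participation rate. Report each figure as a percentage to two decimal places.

Employed = 378.68 + 2,238.11 + 122.65 = 2,739.44 thousand (anyone who worked, including part-time for economic reasons, counts as employed).
Unemployed = 12.56 + 67.02 = 79.58 thousand (jobless and actively searching, or on temporary layoff).
Labor force = 2,739.44 + 79.58 = 2,819.02 thousand.
Not in labor force = 39.45 + 136.68 + 197.86 + 390.29 = 764.28 thousand (those not working and not actively searching are outside the labor force — including those who want a job but have given up searching).
Civilian working-age population = 2,819.02 + 764.28 = 3,583.30 thousand.
Unemployment rate = 79.58 / 2,819.02 = 2.82%.
Labor force participation rate = 2,819.02 / 3,583.30 = 78.67%.

Unemployment rate ≈ 2.82%; labor force participation rate ≈ 78.67%.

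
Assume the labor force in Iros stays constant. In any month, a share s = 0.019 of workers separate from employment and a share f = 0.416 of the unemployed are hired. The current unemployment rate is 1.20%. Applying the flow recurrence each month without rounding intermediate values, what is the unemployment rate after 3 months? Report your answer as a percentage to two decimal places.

Unemployment rate after three months ≈ 3.80%.

With a fixed labor force, u_{t+1} = u_t + s·(1−u_t) − f·u_t = u_t·(1−s−f) + s.
Here 1−s−f = 0.565 and s = 0.019.
u_1 = 0.012000 × 0.565 + 0.019 = 0.025780.
u_2 = 0.025780 × 0.565 + 0.019 = 0.033566.
u_3 = 0.033566 × 0.565 + 0.019 = 0.037965.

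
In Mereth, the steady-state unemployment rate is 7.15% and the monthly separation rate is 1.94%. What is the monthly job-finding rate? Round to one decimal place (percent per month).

Job-finding rate ≈ 25.2% per month.

From u* = s/(s+f): f = s·(1−u)/u.
f = 1.94 × (1 − 0.0715) / 0.0715 = 1.8013 / 0.0715 ≈ 25.2% per month.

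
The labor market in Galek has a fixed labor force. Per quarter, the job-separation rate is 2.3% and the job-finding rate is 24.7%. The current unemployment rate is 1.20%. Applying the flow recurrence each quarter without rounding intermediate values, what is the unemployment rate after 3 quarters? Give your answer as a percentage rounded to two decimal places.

Unemployment rate after three quarters ≈ 5.67%.

With a fixed labor force, u_{t+1} = u_t + s·(1−u_t) − f·u_t = u_t·(1−s−f) + s.
Here 1−s−f = 0.730 and s = 0.023.
u_1 = 0.012000 × 0.730 + 0.023 = 0.031760.
u_2 = 0.031760 × 0.730 + 0.023 = 0.046185.
u_3 = 0.046185 × 0.730 + 0.023 = 0.056715.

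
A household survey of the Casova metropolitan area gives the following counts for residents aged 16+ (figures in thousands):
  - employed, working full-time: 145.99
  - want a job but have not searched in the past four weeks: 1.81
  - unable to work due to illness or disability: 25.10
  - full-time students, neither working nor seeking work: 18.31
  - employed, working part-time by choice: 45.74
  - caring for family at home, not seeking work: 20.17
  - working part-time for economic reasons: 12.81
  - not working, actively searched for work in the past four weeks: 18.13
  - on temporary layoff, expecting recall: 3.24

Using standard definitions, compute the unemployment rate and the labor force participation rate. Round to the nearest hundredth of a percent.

Unemployment rate ≈ 9.46%; labor force participation rate ≈ 77.55%.

Employed = 145.99 + 45.74 + 12.81 = 204.54 thousand (anyone who worked, including part-time for economic reasons, counts as employed).
Unemployed = 18.13 + 3.24 = 21.37 thousand (jobless and actively searching, or on temporary layoff).
Labor force = 204.54 + 21.37 = 225.91 thousand.
Not in labor force = 1.81 + 25.10 + 18.31 + 20.17 = 65.39 thousand (those not working and not actively searching are outside the labor force — including those who want a job but have given up searching).
Civilian working-age population = 225.91 + 65.39 = 291.30 thousand.
Unemployment rate = 21.37 / 225.91 = 9.46%.
Labor force participation rate = 225.91 / 291.30 = 77.55%.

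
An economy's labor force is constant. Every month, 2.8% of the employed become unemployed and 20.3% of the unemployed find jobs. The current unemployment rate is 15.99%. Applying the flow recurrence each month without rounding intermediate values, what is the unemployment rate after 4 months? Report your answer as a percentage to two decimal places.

With a fixed labor force, u_{t+1} = u_t + s·(1−u_t) − f·u_t = u_t·(1−s−f) + s.
Here 1−s−f = 0.769 and s = 0.028.
u_1 = 0.159900 × 0.769 + 0.028 = 0.150963.
u_2 = 0.150963 × 0.769 + 0.028 = 0.144091.
u_3 = 0.144091 × 0.769 + 0.028 = 0.138806.
u_4 = 0.138806 × 0.769 + 0.028 = 0.134742.

Unemployment rate after four months ≈ 13.47%.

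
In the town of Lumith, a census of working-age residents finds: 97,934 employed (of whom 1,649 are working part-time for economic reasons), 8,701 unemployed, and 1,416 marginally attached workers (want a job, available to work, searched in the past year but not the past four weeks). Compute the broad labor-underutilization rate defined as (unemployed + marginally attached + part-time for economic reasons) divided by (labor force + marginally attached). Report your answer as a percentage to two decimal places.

Broad underutilization rate ≈ 10.89%.

Labor force = 97,934 + 8,701 = 106,635.
Numerator = 8,701 + 1,416 + 1,649 = 11,766.
Denominator = 106,635 + 1,416 = 108,051.
Broad rate = 11,766 / 108,051 = 10.89%.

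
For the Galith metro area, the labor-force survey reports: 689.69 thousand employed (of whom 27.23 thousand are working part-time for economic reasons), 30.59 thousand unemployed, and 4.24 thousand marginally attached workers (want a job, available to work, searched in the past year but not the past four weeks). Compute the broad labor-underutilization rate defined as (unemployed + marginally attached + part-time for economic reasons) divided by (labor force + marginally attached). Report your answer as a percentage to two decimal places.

Broad underutilization rate ≈ 8.57%.

Labor force = 689.69 + 30.59 = 720.28 thousand.
Numerator = 30.59 + 4.24 + 27.23 = 62.06 thousand.
Denominator = 720.28 + 4.24 = 724.52 thousand.
Broad rate = 62.06 / 724.52 = 8.57%.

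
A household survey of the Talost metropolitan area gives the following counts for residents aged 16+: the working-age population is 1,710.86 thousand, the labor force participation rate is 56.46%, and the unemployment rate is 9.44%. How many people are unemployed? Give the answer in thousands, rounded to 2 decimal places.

Labor force = 0.5646 × 1,710.86 = 965.95 thousand.
Unemployed = 0.0944 × 965.95 ≈ 91.19 thousand.

About 91.19 thousand are unemployed.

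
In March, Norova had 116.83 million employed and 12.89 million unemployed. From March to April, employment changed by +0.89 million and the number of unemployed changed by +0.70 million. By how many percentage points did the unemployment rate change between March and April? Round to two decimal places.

The unemployment rate changed by +0.41 percentage points.

March: labor force = 116.83 + 12.89 = 129.72; u = 12.89/129.72 = 9.94%.
April: labor force = 117.72 + 13.59 = 131.31; u = 13.59/131.31 = 10.35%.
Change = 10.35% − 9.94% = +0.41 pp.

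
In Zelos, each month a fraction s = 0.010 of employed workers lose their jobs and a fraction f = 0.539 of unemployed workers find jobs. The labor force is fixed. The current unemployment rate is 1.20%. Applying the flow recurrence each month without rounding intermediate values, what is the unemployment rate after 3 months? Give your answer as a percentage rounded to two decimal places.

Unemployment rate after three months ≈ 1.76%.

With a fixed labor force, u_{t+1} = u_t + s·(1−u_t) − f·u_t = u_t·(1−s−f) + s.
Here 1−s−f = 0.451 and s = 0.010.
u_1 = 0.012000 × 0.451 + 0.010 = 0.015412.
u_2 = 0.015412 × 0.451 + 0.010 = 0.016951.
u_3 = 0.016951 × 0.451 + 0.010 = 0.017645.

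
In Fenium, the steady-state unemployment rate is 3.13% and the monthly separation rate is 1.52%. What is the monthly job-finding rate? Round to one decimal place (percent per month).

Job-finding rate ≈ 47.0% per month.

From u* = s/(s+f): f = s·(1−u)/u.
f = 1.52 × (1 − 0.0313) / 0.0313 = 1.4724 / 0.0313 ≈ 47.0% per month.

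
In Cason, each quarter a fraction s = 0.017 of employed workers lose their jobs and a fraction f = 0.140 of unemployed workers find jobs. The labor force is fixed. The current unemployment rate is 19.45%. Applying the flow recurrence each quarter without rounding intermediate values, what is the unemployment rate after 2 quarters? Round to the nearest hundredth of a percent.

Unemployment rate after two quarters ≈ 16.96%.

With a fixed labor force, u_{t+1} = u_t + s·(1−u_t) − f·u_t = u_t·(1−s−f) + s.
Here 1−s−f = 0.843 and s = 0.017.
u_1 = 0.194500 × 0.843 + 0.017 = 0.180963.
u_2 = 0.180963 × 0.843 + 0.017 = 0.169552.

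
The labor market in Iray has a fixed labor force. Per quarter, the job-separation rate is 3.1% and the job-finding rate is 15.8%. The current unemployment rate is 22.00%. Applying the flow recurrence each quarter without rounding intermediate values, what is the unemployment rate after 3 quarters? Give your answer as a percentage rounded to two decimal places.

Unemployment rate after three quarters ≈ 19.39%.

With a fixed labor force, u_{t+1} = u_t + s·(1−u_t) − f·u_t = u_t·(1−s−f) + s.
Here 1−s−f = 0.811 and s = 0.031.
u_1 = 0.220000 × 0.811 + 0.031 = 0.209420.
u_2 = 0.209420 × 0.811 + 0.031 = 0.200840.
u_3 = 0.200840 × 0.811 + 0.031 = 0.193881.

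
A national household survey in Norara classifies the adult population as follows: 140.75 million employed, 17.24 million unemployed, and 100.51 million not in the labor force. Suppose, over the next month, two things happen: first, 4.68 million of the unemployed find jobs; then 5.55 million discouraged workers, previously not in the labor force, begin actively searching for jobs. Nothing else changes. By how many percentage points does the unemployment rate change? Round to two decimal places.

The unemployment rate changes by +0.16 percentage points.

Initially, labor force = 140.75 + 17.24 = 157.99 million, so u = 17.24/157.99 = 10.91%.
After the first change, unemployed falls and employed rises by 4.68; labor force unchanged → E = 145.43, U = 12.56, labor force = 157.99 million.
After the second change, unemployed and labor force both rise by 5.55 → E = 145.43, U = 18.11, labor force = 163.54 million.
New unemployment rate = 18.11 / 163.54 = 11.07%.
Change = 11.07% − 10.91% = +0.16 percentage points.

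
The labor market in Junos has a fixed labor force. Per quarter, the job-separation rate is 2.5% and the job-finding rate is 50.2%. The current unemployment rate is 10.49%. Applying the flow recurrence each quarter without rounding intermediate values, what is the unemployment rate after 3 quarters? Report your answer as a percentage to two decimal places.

With a fixed labor force, u_{t+1} = u_t + s·(1−u_t) − f·u_t = u_t·(1−s−f) + s.
Here 1−s−f = 0.473 and s = 0.025.
u_1 = 0.104900 × 0.473 + 0.025 = 0.074618.
u_2 = 0.074618 × 0.473 + 0.025 = 0.060294.
u_3 = 0.060294 × 0.473 + 0.025 = 0.053519.

Unemployment rate after three quarters ≈ 5.35%.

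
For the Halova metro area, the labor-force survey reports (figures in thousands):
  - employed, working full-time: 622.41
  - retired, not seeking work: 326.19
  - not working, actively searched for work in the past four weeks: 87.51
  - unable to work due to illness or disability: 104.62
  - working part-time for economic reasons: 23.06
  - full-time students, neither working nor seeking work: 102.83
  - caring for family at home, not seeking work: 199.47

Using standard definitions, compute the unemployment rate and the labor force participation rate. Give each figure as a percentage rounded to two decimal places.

Unemployment rate ≈ 11.94%; labor force participation rate ≈ 50.00%.

Employed = 622.41 + 23.06 = 645.47 thousand (anyone who worked, including part-time for economic reasons, counts as employed).
Unemployed = 87.51 thousand.
Labor force = 645.47 + 87.51 = 732.98 thousand.
Not in labor force = 326.19 + 104.62 + 102.83 + 199.47 = 733.11 thousand (those not working and not actively searching are outside the labor force).
Civilian working-age population = 732.98 + 733.11 = 1,466.09 thousand.
Unemployment rate = 87.51 / 732.98 = 11.94%.
Labor force participation rate = 732.98 / 1,466.09 = 50.00%.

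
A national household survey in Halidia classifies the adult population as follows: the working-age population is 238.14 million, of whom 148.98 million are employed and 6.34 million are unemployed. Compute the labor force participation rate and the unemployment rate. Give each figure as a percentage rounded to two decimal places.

Labor force participation rate ≈ 65.22%; unemployment rate ≈ 4.08%.

Labor force = employed + unemployed = 148.98 + 6.34 = 155.32 million.
Unemployment rate = 6.34 / 155.32 = 4.08%.
Labor force participation rate = 155.32 / 238.14 = 65.22%.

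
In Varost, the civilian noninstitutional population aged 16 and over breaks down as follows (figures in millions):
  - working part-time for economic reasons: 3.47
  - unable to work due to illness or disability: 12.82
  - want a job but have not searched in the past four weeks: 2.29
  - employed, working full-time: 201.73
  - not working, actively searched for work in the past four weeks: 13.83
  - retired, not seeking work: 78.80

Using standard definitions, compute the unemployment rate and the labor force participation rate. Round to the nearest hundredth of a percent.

Employed = 3.47 + 201.73 = 205.20 million (anyone who worked, including part-time for economic reasons, counts as employed).
Unemployed = 13.83 million.
Labor force = 205.20 + 13.83 = 219.03 million.
Not in labor force = 12.82 + 2.29 + 78.80 = 93.91 million (those not working and not actively searching are outside the labor force — including those who want a job but have given up searching).
Civilian working-age population = 219.03 + 93.91 = 312.94 million.
Unemployment rate = 13.83 / 219.03 = 6.31%.
Labor force participation rate = 219.03 / 312.94 = 69.99%.

Unemployment rate ≈ 6.31%; labor force participation rate ≈ 69.99%.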